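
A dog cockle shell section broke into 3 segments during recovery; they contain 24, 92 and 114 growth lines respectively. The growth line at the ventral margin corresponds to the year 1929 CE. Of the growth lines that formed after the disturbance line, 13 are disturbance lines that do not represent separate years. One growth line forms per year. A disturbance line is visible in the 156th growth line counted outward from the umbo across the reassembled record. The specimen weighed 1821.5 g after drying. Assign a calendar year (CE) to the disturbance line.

Total growth lines = 24 + 92 + 114 = 230.
The disturbance line sits at growth line 156 from the umbo, so 230 − 156 = 74 growth lines formed after it.
74 − 13 false = 61 true growth lines after the disturbance line.
The growth line at the ventral margin is 1929 CE, so the disturbance line dates to 1929 − 61 = 1868 CE.

1868 CE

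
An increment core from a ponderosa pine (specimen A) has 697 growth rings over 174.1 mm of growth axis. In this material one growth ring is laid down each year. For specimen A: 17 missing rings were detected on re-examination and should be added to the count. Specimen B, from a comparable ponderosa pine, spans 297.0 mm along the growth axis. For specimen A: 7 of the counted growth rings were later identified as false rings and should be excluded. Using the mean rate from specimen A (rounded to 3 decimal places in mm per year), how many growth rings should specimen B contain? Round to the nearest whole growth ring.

Specimen A: correcting the raw count gives 697 − 7 + 17 = 707 true growth rings.
A: Extension rate ≈ 174.1 / 707 = 0.246 mm/year.
For B, 297.0 / 0.246 = 1207.32 years ≈ 1207 growth rings.

1207 growth rings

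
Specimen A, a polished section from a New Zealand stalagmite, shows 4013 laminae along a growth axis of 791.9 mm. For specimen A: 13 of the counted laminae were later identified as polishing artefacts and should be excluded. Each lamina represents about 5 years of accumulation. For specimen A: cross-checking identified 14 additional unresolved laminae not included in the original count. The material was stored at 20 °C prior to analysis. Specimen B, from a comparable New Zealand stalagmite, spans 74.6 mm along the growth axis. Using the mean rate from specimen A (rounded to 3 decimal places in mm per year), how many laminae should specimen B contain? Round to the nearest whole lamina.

383 laminae

Specimen A: after corrections the count is 4013 − 13 + 14 = 4014 laminae.
Specimen A: 4014 laminae at 5 years each span 4014 × 5 = 20070 years.
A: Extension rate ≈ 791.9 / 20070 = 0.039 mm/year.
Specimen B: 74.6 mm / 0.039 mm per year = 1912.82 years; at 5 years per lamina that is 1912.82 / 5 ≈ 383 laminae.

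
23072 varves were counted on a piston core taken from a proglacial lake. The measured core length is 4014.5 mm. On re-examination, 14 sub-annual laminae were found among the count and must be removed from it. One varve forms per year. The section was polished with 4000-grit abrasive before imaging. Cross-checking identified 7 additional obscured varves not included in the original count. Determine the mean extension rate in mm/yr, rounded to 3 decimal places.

After corrections the count is 23072 − 14 + 7 = 23065 varves.
Extension rate ≈ 4014.5 / 23065 = 0.174 mm/yr.

0.174 mm/yr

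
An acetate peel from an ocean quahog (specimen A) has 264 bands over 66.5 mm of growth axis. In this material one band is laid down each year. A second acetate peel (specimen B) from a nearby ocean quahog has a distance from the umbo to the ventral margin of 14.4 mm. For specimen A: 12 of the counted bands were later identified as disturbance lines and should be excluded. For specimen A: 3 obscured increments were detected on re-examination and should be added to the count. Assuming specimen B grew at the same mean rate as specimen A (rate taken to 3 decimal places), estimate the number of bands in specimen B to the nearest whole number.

Specimen A: correcting the raw count gives 264 − 12 + 3 = 255 true bands.
A: 66.5 mm over 255 years gives 66.5 / 255 ≈ 0.261 mm per year.
B spans 14.4 / 0.261 = 55.17 years ≈ 55 bands.

55 bands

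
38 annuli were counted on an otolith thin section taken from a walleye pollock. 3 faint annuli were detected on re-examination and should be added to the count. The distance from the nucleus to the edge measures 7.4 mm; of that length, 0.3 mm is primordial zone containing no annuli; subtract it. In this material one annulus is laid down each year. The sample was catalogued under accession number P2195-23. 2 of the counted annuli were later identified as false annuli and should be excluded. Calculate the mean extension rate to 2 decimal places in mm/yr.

True annulus count = 38 − 2 + 3 = 39.
The growth record spans 7.4 − 0.3 = 7.1 mm.
Extension rate ≈ 7.1 / 39 = 0.18 mm/yr.

0.18 mm/yr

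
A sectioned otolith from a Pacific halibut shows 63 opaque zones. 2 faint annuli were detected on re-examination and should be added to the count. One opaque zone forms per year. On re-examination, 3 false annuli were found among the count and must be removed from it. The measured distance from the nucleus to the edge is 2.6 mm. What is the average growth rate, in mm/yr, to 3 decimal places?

After corrections the count is 63 − 3 + 2 = 62 opaque zones.
2.6 mm over 62 years gives 2.6 / 62 ≈ 0.042 mm/yr.

0.042 mm/yr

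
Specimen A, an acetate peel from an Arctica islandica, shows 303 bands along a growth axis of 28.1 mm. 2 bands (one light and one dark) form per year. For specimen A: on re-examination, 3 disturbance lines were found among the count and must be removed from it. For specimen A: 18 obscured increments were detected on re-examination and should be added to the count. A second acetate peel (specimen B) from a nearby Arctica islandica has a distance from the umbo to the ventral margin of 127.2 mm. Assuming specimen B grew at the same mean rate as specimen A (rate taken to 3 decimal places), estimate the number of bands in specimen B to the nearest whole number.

Specimen A: correcting the raw count gives 303 − 3 + 18 = 318 true bands.
Specimen A: 318 bands at 2 per year is 318 / 2 = 159 years.
A: Extension rate ≈ 28.1 / 159 = 0.177 mm per year.
Specimen B: 127.2 mm / 0.177 mm per year = 718.64 years; at 2 bands per year that is 718.64 × 2 ≈ 1437 bands.

1437 bands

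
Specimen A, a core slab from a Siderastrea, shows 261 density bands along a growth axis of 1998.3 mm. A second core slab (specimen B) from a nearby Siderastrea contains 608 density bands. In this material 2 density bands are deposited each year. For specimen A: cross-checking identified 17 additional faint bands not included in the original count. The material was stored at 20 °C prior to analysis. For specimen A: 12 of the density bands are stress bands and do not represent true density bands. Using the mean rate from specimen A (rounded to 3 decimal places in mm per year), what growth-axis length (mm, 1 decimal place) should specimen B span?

Specimen A: adjusted count: 261 − 12 + 17 = 266 density bands.
Specimen A: with 2 density bands per year, 266 / 2 = 133 years.
A: Extension rate ≈ 1998.3 / 133 = 15.025 mm per year.
Specimen B: with 2 density bands per year, 608 / 2 = 304 years. For B, 15.025 mm/year × 304 years = 4567.6 mm.

4567.6 mm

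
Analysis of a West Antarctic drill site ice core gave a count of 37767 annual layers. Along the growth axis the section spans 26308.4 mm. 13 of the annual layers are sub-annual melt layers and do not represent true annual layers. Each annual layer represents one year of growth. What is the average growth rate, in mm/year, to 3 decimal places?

0.697 mm/year

Adjusted count: 37767 − 13 = 37754 annual layers.
Extension rate ≈ 26308.4 / 37754 = 0.697 mm/year.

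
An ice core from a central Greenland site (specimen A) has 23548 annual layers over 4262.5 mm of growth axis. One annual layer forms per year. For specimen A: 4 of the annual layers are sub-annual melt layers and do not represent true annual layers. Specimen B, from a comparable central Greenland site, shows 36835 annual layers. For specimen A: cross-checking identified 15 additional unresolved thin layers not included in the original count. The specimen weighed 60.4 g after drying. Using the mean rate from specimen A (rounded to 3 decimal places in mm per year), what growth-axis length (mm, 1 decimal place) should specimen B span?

6667.1 mm

Specimen A: after corrections the count is 23548 − 4 + 15 = 23559 annual layers.
A: Extension rate ≈ 4262.5 / 23559 = 0.181 mm/yr.
For B, 0.181 mm/year × 36835 years = 6667.1 mm.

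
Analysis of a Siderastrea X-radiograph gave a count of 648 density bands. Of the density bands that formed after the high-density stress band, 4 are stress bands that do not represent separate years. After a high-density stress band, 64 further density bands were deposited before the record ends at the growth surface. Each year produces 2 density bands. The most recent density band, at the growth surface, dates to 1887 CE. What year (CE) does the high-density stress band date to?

1857 CE

64 density bands post-date the high-density stress band.
Removing the 4 false density bands leaves 64 − 4 = 60 true density bands beyond the high-density stress band.
With 2 density bands per year, 60 / 2 = 30 years.
The density band at the growth surface is 1887 CE, so the high-density stress band dates to 1887 − 30 = 1857 CE.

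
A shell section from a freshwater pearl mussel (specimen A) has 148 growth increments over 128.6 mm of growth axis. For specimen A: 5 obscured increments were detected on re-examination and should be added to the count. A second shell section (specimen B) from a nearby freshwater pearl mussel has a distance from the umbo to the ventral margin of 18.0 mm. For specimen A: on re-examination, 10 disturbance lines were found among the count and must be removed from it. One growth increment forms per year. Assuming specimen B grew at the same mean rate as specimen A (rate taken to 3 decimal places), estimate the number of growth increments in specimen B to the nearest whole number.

Specimen A: true growth increment count = 148 − 10 + 5 = 143.
A: Extension rate ≈ 128.6 / 143 = 0.899 mm per year.
Specimen B: 18.0 mm / 0.899 mm per year = 20.02 years ≈ 20 growth increments.

20 growth increments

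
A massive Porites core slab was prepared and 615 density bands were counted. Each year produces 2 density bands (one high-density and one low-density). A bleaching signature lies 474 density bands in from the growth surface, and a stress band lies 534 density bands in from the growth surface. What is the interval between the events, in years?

Separation: 534 − 474 = 60 density bands.
60 density bands at 2 per year is 60 / 2 = 30 years.

30 years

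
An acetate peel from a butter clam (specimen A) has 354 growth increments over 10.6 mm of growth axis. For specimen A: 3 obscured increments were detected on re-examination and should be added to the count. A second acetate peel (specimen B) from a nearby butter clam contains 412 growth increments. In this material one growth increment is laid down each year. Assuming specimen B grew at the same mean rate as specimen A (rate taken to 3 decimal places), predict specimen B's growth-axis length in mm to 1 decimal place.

12.4 mm

Specimen A: after corrections the count is 354 + 3 = 357 growth increments.
A: Extension rate ≈ 10.6 / 357 = 0.030 mm per year.
Length of B = 0.030 × 412 = 12.4 mm.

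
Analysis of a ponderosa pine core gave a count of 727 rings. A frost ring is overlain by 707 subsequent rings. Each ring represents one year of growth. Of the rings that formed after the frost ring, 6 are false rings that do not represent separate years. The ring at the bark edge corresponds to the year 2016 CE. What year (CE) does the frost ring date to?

1315 CE

707 rings formed after the frost ring.
707 − 6 false = 701 true rings after the frost ring.
Counting back 701 years from 2016 CE places the frost ring in 2016 − 701 = 1315 CE.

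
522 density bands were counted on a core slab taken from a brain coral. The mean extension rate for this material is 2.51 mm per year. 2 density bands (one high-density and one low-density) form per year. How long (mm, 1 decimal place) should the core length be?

522 density bands at 2 per year is 522 / 2 = 261 years.
Length ≈ 2.51 × 261 = 655.1 mm.

655.1 mm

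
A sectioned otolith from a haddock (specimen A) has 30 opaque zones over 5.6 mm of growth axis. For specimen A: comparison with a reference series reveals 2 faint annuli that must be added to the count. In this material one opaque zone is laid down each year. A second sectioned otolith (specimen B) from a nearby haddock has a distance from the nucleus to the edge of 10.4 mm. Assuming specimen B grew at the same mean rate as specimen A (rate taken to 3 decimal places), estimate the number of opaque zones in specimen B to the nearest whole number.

59 opaque zones

Specimen A: adjusted count: 30 + 2 = 32 opaque zones.
A: Mean rate = 5.6 mm / 32 years ≈ 0.175 mm per year.
B spans 10.4 / 0.175 = 59.43 years ≈ 59 opaque zones.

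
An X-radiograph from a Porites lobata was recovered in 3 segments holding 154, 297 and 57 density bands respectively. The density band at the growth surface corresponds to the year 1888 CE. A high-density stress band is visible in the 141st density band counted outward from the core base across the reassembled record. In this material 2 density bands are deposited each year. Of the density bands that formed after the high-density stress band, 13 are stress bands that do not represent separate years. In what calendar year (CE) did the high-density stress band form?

1711 CE

Total density bands = 154 + 297 + 57 = 508.
The high-density stress band sits at density band 141 from the core base, so 508 − 141 = 367 density bands formed after it.
367 − 13 false = 354 true density bands after the high-density stress band.
Dividing by 2 density bands per year: 354 / 2 = 177 years.
The density band at the growth surface is 1888 CE, so the high-density stress band dates to 1888 − 177 = 1711 CE.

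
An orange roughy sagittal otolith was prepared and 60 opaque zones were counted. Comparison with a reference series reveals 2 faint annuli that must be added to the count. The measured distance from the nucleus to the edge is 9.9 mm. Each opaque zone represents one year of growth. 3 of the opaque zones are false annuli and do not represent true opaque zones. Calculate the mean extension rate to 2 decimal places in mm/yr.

Adjusted count: 60 − 3 + 2 = 59 opaque zones.
Extension rate ≈ 9.9 / 59 = 0.17 mm/yr.

0.17 mm/yr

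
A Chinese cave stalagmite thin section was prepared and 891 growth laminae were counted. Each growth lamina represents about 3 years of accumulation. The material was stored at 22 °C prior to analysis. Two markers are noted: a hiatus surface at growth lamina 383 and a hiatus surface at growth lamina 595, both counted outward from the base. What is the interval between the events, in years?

The two markers are separated by 595 − 383 = 212 growth laminae.
Multiplying by 3 years per growth lamina: 212 × 3 = 636 years.

636 yr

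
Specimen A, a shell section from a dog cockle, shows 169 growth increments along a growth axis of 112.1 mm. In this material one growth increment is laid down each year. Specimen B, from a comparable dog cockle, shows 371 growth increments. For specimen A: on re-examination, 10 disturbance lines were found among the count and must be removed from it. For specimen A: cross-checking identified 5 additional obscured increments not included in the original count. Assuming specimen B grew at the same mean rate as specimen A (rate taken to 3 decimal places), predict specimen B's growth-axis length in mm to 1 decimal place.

253.8 mm

Specimen A: adjusted count: 169 − 10 + 5 = 164 growth increments.
A: Extension rate ≈ 112.1 / 164 = 0.684 mm/yr.
For B, 0.684 mm/year × 371 years = 253.8 mm.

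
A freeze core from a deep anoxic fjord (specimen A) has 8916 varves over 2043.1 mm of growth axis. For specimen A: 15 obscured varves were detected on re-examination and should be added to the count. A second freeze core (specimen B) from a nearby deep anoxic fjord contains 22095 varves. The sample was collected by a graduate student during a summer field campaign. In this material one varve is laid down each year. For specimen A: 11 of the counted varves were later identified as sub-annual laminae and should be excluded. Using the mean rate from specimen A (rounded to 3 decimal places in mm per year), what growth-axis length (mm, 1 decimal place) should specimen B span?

Specimen A: true varve count = 8916 − 11 + 15 = 8920.
A: Extension rate ≈ 2043.1 / 8920 = 0.229 mm/year.
B's length ≈ 0.229 × 22095 = 5059.8 mm.

5059.8 mm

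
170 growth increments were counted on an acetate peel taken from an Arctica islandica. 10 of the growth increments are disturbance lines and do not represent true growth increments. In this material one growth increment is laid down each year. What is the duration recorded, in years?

After corrections the count is 170 − 10 = 160 growth increments.
One growth increment per year makes the duration 160 years.

160 years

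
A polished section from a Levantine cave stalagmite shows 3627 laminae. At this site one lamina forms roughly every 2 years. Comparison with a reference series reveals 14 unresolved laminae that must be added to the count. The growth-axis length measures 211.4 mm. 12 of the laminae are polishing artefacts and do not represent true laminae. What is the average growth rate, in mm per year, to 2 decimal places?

0.03 mm per year

True lamina count = 3627 − 12 + 14 = 3629.
At 2 years per lamina, 3629 × 2 = 7258 years.
Extension rate ≈ 211.4 / 7258 = 0.03 mm per year.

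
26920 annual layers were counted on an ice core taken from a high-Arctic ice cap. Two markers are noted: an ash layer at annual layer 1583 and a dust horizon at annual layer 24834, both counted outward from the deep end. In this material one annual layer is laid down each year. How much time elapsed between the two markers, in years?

23251 yr

24834 − 1583 = 23251 annual layers lie between the two events.
That is 23251 years at one annual layer per year.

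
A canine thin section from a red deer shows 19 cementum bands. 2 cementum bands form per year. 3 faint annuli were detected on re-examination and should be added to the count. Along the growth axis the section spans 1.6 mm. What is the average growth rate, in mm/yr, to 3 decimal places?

0.145 mm/yr

After corrections the count is 19 + 3 = 22 cementum bands.
With 2 cementum bands per year, 22 / 2 = 11 years.
Mean rate = 1.6 mm / 11 years ≈ 0.145 mm/yr.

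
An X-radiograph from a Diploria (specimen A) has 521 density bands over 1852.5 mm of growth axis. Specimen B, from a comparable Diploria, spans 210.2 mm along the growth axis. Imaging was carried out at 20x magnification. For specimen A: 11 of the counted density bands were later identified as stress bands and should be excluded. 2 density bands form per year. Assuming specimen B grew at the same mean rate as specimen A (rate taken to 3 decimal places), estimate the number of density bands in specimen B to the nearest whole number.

Specimen A: true density band count = 521 − 11 = 510.
Specimen A: with 2 density bands per year, 510 / 2 = 255 years.
A: 1852.5 mm over 255 years gives 1852.5 / 255 ≈ 7.265 mm/year.
B spans 210.2 / 7.265 = 28.93 years; at 2 density bands per year that is 28.93 × 2 ≈ 58 density bands.

58 density bands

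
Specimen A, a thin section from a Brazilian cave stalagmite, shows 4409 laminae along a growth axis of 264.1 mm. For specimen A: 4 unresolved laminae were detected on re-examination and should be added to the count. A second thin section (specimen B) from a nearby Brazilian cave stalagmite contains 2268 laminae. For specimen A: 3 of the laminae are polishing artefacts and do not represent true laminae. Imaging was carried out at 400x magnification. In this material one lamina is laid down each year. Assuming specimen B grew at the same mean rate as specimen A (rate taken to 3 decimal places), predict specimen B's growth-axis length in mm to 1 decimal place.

Specimen A: adjusted count: 4409 − 3 + 4 = 4410 laminae.
A: Extension rate ≈ 264.1 / 4410 = 0.060 mm/year.
B's length ≈ 0.060 × 2268 = 136.1 mm.

136.1 mm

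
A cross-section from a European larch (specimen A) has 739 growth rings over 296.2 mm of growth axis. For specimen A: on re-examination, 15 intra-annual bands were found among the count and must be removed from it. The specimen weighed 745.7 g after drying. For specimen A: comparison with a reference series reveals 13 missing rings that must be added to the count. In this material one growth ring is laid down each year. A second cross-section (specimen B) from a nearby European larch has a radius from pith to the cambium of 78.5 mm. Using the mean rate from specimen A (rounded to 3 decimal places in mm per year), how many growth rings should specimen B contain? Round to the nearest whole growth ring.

Specimen A: after corrections the count is 739 − 15 + 13 = 737 growth rings.
A: Mean rate = 296.2 mm / 737 years ≈ 0.402 mm/year.
B spans 78.5 / 0.402 = 195.27 years ≈ 195 growth rings.

195 growth rings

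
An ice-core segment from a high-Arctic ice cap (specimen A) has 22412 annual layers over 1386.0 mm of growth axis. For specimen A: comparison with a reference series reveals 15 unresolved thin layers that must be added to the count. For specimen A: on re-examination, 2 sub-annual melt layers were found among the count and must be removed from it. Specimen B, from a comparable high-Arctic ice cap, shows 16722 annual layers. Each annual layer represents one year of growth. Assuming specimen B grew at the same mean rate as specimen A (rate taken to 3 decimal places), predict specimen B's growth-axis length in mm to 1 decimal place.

Specimen A: after corrections the count is 22412 − 2 + 15 = 22425 annual layers.
A: 1386.0 mm over 22425 years gives 1386.0 / 22425 ≈ 0.062 mm per year.
For B, 0.062 mm/year × 16722 years = 1036.8 mm.

1036.8 mm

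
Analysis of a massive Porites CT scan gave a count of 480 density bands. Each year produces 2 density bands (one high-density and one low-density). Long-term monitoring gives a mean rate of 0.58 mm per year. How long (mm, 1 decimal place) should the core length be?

139.2 mm

With 2 density bands per year, 480 / 2 = 240 years.
Length ≈ 0.58 × 240 = 139.2 mm.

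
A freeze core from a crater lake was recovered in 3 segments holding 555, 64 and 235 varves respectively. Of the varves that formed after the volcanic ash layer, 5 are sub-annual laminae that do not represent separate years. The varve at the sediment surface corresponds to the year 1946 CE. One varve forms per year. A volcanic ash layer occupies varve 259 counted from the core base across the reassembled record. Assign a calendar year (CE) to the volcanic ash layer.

1356 CE

Total varves = 555 + 64 + 235 = 854.
854 − 259 = 595 varves lie beyond the volcanic ash layer toward the sediment surface.
595 − 5 false = 590 true varves after the volcanic ash layer.
1946 − 590 = 1356 CE.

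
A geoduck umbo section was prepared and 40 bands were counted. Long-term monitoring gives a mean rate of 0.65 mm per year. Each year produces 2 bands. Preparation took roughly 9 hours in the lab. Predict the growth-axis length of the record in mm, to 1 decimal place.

13.0 mm

40 bands at 2 per year is 40 / 2 = 20 years.
20 years at 0.65 mm/year gives 0.65 × 20 = 13.0 mm.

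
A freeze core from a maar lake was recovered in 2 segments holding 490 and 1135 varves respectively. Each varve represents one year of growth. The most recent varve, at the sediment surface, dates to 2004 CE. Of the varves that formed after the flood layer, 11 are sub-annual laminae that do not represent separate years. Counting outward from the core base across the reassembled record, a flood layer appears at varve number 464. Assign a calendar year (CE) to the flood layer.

854 CE

Total varves = 490 + 1135 = 1625.
The flood layer sits at varve 464 from the core base, so 1625 − 464 = 1161 varves formed after it.
1161 − 11 false = 1150 true varves after the flood layer.
Counting back 1150 years from 2004 CE places the flood layer in 2004 − 1150 = 854 CE.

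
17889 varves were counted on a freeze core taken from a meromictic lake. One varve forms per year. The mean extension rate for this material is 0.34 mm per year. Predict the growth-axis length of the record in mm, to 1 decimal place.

17889 years of growth are recorded.
Length ≈ 0.34 × 17889 = 6082.3 mm.

6082.3 mm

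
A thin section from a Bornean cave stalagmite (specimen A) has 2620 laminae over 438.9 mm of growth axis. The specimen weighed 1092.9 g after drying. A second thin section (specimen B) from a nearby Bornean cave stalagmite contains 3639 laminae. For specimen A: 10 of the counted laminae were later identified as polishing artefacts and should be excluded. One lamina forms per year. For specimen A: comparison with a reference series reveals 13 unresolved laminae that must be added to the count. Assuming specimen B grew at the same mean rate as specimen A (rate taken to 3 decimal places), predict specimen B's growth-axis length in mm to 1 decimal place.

607.7 mm

Specimen A: after corrections the count is 2620 − 10 + 13 = 2623 laminae.
A: 438.9 mm over 2623 years gives 438.9 / 2623 ≈ 0.167 mm per year.
For B, 0.167 mm/year × 3639 years = 607.7 mm.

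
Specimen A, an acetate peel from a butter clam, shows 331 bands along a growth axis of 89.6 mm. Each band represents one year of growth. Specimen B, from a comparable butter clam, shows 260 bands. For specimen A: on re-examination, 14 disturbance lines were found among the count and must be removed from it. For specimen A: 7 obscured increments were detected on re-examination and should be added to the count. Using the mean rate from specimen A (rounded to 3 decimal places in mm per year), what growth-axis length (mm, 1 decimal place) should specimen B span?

Specimen A: after corrections the count is 331 − 14 + 7 = 324 bands.
A: Mean rate = 89.6 mm / 324 years ≈ 0.277 mm/yr.
Length of B = 0.277 × 260 = 72.0 mm.

72.0 mm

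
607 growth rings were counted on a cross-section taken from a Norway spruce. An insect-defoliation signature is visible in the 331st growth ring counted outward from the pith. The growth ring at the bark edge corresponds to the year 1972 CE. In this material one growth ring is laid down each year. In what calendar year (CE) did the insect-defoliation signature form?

1696 CE

Between growth ring 331 and the bark edge there are 607 − 331 = 276 growth rings.
Counting back 276 years from 1972 CE places the insect-defoliation signature in 1972 − 276 = 1696 CE.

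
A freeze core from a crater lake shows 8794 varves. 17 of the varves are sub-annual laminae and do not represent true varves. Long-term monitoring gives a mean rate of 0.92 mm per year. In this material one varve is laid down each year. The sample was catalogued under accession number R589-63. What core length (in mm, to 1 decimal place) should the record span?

After corrections the count is 8794 − 17 = 8777 varves.
Length ≈ 0.92 × 8777 = 8074.8 mm.

8074.8 mm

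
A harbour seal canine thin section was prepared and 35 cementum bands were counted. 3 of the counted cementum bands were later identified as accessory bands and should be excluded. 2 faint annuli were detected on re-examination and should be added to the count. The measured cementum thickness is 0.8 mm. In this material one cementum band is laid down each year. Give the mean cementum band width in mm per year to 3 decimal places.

True cementum band count = 35 − 3 + 2 = 34.
0.8 mm over 34 years gives 0.8 / 34 ≈ 0.024 mm per year.

0.024 mm per year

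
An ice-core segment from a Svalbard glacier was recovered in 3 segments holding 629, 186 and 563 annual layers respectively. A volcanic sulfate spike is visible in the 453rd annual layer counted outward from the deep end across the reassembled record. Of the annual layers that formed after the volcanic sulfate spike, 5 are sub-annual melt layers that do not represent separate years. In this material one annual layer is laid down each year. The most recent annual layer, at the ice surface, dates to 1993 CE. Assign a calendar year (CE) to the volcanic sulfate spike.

1073 CE

Total annual layers = 629 + 186 + 563 = 1378.
1378 − 453 = 925 annual layers lie beyond the volcanic sulfate spike toward the ice surface.
Excluding 5 false annual layers: 925 − 5 = 920.
Counting back 920 years from 1993 CE places the volcanic sulfate spike in 1993 − 920 = 1073 CE.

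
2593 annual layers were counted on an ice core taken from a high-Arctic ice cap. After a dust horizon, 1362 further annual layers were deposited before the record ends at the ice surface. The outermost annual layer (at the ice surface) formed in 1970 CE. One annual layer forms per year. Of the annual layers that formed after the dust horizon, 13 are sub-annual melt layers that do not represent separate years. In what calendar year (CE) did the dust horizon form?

1362 annual layers post-date the dust horizon.
Removing the 13 false annual layers leaves 1362 − 13 = 1349 true annual layers beyond the dust horizon.
The annual layer at the ice surface is 1970 CE, so the dust horizon dates to 1970 − 1349 = 621 CE.

621 CE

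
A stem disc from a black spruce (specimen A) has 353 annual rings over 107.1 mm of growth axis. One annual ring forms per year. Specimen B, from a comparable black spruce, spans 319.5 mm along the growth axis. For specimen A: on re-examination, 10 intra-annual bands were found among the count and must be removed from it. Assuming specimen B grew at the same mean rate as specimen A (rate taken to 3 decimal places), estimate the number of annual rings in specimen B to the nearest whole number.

1024 annual rings

Specimen A: true annual ring count = 353 − 10 = 343.
A: Extension rate ≈ 107.1 / 343 = 0.312 mm per year.
Specimen B: 319.5 mm / 0.312 mm per year = 1024.04 years ≈ 1024 annual rings.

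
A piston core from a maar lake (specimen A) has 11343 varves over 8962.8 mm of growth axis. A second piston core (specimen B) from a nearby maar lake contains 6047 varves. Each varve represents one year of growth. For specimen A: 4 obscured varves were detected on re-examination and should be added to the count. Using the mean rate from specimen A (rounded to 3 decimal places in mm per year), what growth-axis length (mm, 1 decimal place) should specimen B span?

4777.1 mm

Specimen A: true varve count = 11343 + 4 = 11347.
A: 8962.8 mm over 11347 years gives 8962.8 / 11347 ≈ 0.790 mm per year.
For B, 0.790 mm/year × 6047 years = 4777.1 mm.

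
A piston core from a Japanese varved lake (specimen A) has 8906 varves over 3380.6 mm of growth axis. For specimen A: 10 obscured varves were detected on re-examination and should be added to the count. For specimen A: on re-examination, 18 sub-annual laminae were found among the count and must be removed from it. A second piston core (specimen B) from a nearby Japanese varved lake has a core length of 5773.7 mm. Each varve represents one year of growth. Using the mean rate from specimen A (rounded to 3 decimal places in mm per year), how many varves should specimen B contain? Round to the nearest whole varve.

15194 varves

Specimen A: true varve count = 8906 − 18 + 10 = 8898.
A: Mean rate = 3380.6 mm / 8898 years ≈ 0.380 mm/yr.
Specimen B: 5773.7 mm / 0.380 mm per year = 15193.95 years ≈ 15194 varves.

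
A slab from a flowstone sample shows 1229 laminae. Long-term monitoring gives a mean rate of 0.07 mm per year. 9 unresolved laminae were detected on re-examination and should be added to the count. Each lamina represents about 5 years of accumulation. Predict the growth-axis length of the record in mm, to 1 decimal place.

Adjusted count: 1229 + 9 = 1238 laminae.
1238 laminae at 5 years each span 1238 × 5 = 6190 years.
Predicted length = 0.07 mm/year × 6190 years = 433.3 mm.

433.3 mm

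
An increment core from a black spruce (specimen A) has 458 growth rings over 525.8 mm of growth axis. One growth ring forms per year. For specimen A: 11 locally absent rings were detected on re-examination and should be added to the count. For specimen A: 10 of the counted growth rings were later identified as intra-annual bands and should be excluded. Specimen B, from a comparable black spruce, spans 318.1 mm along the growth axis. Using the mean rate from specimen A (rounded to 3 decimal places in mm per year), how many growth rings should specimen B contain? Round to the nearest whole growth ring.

278 growth rings

Specimen A: true growth ring count = 458 − 10 + 11 = 459.
A: 525.8 mm over 459 years gives 525.8 / 459 ≈ 1.146 mm/year.
Specimen B: 318.1 mm / 1.146 mm per year = 277.57 years ≈ 278 growth rings.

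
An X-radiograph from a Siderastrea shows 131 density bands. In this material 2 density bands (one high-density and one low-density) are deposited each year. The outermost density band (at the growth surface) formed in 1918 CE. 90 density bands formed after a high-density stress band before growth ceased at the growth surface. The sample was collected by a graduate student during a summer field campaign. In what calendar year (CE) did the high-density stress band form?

90 density bands formed after the high-density stress band.
With 2 density bands per year, 90 / 2 = 45 years.
1918 − 45 = 1873 CE.

1873 CE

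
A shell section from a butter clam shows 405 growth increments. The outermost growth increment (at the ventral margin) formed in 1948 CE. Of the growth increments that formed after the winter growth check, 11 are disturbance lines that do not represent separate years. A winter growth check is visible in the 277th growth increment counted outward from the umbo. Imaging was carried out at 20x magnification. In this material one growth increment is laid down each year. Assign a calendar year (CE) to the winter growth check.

Between growth increment 277 and the ventral margin there are 405 − 277 = 128 growth increments.
Excluding 11 false growth increments: 128 − 11 = 117.
Counting back 117 years from 1948 CE places the winter growth check in 1948 − 117 = 1831 CE.

1831 CE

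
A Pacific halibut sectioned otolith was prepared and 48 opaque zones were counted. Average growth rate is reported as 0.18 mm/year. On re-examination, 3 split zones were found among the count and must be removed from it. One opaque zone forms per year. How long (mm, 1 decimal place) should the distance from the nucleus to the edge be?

Correcting the raw count gives 48 − 3 = 45 true opaque zones.
Length ≈ 0.18 × 45 = 8.1 mm.

8.1 mm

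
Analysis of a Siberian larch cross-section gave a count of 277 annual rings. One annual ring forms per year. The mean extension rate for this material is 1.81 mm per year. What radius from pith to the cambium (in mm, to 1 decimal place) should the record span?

277 years of growth are recorded.
277 years at 1.81 mm/year gives 1.81 × 277 = 501.4 mm.

501.4 mm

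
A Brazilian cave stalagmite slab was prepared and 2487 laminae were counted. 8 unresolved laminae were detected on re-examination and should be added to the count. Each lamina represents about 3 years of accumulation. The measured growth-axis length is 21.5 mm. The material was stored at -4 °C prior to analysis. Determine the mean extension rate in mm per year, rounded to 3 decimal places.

True lamina count = 2487 + 8 = 2495.
At 3 years per lamina, 2495 × 3 = 7485 years.
Mean rate = 21.5 mm / 7485 years ≈ 0.003 mm per year.

0.003 mm per year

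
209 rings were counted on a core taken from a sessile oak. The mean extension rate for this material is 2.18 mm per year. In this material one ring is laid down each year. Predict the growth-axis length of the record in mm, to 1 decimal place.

455.6 mm

The record spans 209 years at 2.18 mm per year.
209 years at 2.18 mm/year gives 2.18 × 209 = 455.6 mm.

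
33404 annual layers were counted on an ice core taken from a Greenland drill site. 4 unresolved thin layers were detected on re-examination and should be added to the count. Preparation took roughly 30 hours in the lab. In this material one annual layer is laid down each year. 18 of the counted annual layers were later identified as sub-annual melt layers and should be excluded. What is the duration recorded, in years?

33390 yr

Correcting the raw count gives 33404 − 18 + 4 = 33390 true annual layers.
With a one-to-one annual layer periodicity this is 33390 years.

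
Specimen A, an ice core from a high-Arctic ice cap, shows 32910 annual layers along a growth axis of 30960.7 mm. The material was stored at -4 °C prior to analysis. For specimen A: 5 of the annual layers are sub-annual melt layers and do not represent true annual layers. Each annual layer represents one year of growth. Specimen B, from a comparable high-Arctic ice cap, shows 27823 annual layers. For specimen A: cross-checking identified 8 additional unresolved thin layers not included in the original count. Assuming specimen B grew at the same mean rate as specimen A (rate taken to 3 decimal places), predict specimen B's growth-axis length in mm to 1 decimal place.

26181.4 mm

Specimen A: adjusted count: 32910 − 5 + 8 = 32913 annual layers.
A: Mean rate = 30960.7 mm / 32913 years ≈ 0.941 mm/yr.
For B, 0.941 mm/year × 27823 years = 26181.4 mm.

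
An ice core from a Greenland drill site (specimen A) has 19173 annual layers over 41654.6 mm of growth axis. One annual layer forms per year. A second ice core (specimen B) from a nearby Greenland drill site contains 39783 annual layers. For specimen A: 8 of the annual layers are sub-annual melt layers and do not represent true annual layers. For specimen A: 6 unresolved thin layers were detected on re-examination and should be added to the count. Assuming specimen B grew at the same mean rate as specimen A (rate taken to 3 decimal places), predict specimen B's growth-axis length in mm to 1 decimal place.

86448.5 mm

Specimen A: true annual layer count = 19173 − 8 + 6 = 19171.
A: 41654.6 mm over 19171 years gives 41654.6 / 19171 ≈ 2.173 mm/yr.
Length of B = 2.173 × 39783 = 86448.5 mm.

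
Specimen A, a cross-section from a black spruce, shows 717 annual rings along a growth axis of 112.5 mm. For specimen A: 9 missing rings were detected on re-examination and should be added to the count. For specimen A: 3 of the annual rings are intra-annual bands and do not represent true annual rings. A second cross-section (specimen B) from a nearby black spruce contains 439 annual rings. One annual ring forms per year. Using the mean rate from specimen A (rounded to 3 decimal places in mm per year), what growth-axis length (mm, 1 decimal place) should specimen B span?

Specimen A: correcting the raw count gives 717 − 3 + 9 = 723 true annual rings.
A: Mean rate = 112.5 mm / 723 years ≈ 0.156 mm/year.
B's length ≈ 0.156 × 439 = 68.5 mm.

68.5 mm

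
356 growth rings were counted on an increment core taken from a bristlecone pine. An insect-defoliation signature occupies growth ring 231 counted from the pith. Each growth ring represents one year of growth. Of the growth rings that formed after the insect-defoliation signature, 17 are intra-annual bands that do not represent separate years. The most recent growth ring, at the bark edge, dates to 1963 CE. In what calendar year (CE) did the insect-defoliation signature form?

1855 CE

Between growth ring 231 and the bark edge there are 356 − 231 = 125 growth rings.
125 − 17 false = 108 true growth rings after the insect-defoliation signature.
1963 − 108 = 1855 CE.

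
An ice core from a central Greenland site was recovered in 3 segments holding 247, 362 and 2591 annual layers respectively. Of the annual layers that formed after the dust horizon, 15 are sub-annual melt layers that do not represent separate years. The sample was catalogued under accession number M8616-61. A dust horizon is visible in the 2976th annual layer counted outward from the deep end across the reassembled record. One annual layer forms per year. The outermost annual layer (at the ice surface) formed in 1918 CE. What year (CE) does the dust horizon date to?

Total annual layers = 247 + 362 + 2591 = 3200.
Between annual layer 2976 and the ice surface there are 3200 − 2976 = 224 annual layers.
Removing the 15 false annual layers leaves 224 − 15 = 209 true annual layers beyond the dust horizon.
Counting back 209 years from 1918 CE places the dust horizon in 1918 − 209 = 1709 CE.

1709 CE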